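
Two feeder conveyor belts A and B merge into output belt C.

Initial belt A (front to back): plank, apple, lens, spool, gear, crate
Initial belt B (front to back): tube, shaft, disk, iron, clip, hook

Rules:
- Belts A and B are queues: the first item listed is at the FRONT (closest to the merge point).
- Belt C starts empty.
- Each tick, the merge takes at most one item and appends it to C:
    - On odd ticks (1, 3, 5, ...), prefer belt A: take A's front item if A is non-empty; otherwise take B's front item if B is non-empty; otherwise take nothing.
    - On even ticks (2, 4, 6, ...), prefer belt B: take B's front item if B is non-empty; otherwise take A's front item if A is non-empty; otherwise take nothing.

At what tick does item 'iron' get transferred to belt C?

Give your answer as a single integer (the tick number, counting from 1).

Tick 1: prefer A, take plank from A; A=[apple,lens,spool,gear,crate] B=[tube,shaft,disk,iron,clip,hook] C=[plank]
Tick 2: prefer B, take tube from B; A=[apple,lens,spool,gear,crate] B=[shaft,disk,iron,clip,hook] C=[plank,tube]
Tick 3: prefer A, take apple from A; A=[lens,spool,gear,crate] B=[shaft,disk,iron,clip,hook] C=[plank,tube,apple]
Tick 4: prefer B, take shaft from B; A=[lens,spool,gear,crate] B=[disk,iron,clip,hook] C=[plank,tube,apple,shaft]
Tick 5: prefer A, take lens from A; A=[spool,gear,crate] B=[disk,iron,clip,hook] C=[plank,tube,apple,shaft,lens]
Tick 6: prefer B, take disk from B; A=[spool,gear,crate] B=[iron,clip,hook] C=[plank,tube,apple,shaft,lens,disk]
Tick 7: prefer A, take spool from A; A=[gear,crate] B=[iron,clip,hook] C=[plank,tube,apple,shaft,lens,disk,spool]
Tick 8: prefer B, take iron from B; A=[gear,crate] B=[clip,hook] C=[plank,tube,apple,shaft,lens,disk,spool,iron]

Answer: 8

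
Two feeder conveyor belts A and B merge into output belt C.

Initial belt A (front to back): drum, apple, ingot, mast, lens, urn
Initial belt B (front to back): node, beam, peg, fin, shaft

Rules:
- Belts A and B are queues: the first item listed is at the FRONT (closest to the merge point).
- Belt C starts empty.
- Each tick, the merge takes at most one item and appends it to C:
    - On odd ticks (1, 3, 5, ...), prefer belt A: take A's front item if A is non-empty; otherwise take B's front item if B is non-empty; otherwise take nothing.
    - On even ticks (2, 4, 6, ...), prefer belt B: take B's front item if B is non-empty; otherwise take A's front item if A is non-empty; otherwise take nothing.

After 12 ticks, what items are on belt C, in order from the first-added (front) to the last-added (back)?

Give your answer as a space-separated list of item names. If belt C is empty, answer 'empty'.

Tick 1: prefer A, take drum from A; A=[apple,ingot,mast,lens,urn] B=[node,beam,peg,fin,shaft] C=[drum]
Tick 2: prefer B, take node from B; A=[apple,ingot,mast,lens,urn] B=[beam,peg,fin,shaft] C=[drum,node]
Tick 3: prefer A, take apple from A; A=[ingot,mast,lens,urn] B=[beam,peg,fin,shaft] C=[drum,node,apple]
Tick 4: prefer B, take beam from B; A=[ingot,mast,lens,urn] B=[peg,fin,shaft] C=[drum,node,apple,beam]
Tick 5: prefer A, take ingot from A; A=[mast,lens,urn] B=[peg,fin,shaft] C=[drum,node,apple,beam,ingot]
Tick 6: prefer B, take peg from B; A=[mast,lens,urn] B=[fin,shaft] C=[drum,node,apple,beam,ingot,peg]
Tick 7: prefer A, take mast from A; A=[lens,urn] B=[fin,shaft] C=[drum,node,apple,beam,ingot,peg,mast]
Tick 8: prefer B, take fin from B; A=[lens,urn] B=[shaft] C=[drum,node,apple,beam,ingot,peg,mast,fin]
Tick 9: prefer A, take lens from A; A=[urn] B=[shaft] C=[drum,node,apple,beam,ingot,peg,mast,fin,lens]
Tick 10: prefer B, take shaft from B; A=[urn] B=[-] C=[drum,node,apple,beam,ingot,peg,mast,fin,lens,shaft]
Tick 11: prefer A, take urn from A; A=[-] B=[-] C=[drum,node,apple,beam,ingot,peg,mast,fin,lens,shaft,urn]
Tick 12: prefer B, both empty, nothing taken; A=[-] B=[-] C=[drum,node,apple,beam,ingot,peg,mast,fin,lens,shaft,urn]

Answer: drum node apple beam ingot peg mast fin lens shaft urn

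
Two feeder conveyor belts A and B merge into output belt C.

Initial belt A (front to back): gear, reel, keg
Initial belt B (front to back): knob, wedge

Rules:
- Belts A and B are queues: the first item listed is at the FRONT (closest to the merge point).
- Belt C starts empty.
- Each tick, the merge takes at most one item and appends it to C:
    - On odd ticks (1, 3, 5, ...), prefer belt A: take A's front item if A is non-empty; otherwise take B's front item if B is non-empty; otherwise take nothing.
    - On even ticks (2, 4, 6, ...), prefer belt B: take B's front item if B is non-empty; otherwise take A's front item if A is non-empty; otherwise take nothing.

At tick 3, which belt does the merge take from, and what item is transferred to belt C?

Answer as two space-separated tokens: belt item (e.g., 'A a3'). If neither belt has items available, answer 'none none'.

Tick 1: prefer A, take gear from A; A=[reel,keg] B=[knob,wedge] C=[gear]
Tick 2: prefer B, take knob from B; A=[reel,keg] B=[wedge] C=[gear,knob]
Tick 3: prefer A, take reel from A; A=[keg] B=[wedge] C=[gear,knob,reel]

Answer: A reel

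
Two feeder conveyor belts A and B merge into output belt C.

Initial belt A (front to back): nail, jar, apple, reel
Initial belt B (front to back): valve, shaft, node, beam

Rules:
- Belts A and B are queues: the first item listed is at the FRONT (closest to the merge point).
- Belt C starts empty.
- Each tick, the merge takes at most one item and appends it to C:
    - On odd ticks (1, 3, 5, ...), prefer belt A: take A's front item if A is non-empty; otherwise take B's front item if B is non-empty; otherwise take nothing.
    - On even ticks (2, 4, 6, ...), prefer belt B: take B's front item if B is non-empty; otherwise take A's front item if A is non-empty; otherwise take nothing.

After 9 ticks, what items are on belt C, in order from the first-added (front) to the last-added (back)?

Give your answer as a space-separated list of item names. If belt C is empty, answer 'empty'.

Answer: nail valve jar shaft apple node reel beam

Derivation:
Tick 1: prefer A, take nail from A; A=[jar,apple,reel] B=[valve,shaft,node,beam] C=[nail]
Tick 2: prefer B, take valve from B; A=[jar,apple,reel] B=[shaft,node,beam] C=[nail,valve]
Tick 3: prefer A, take jar from A; A=[apple,reel] B=[shaft,node,beam] C=[nail,valve,jar]
Tick 4: prefer B, take shaft from B; A=[apple,reel] B=[node,beam] C=[nail,valve,jar,shaft]
Tick 5: prefer A, take apple from A; A=[reel] B=[node,beam] C=[nail,valve,jar,shaft,apple]
Tick 6: prefer B, take node from B; A=[reel] B=[beam] C=[nail,valve,jar,shaft,apple,node]
Tick 7: prefer A, take reel from A; A=[-] B=[beam] C=[nail,valve,jar,shaft,apple,node,reel]
Tick 8: prefer B, take beam from B; A=[-] B=[-] C=[nail,valve,jar,shaft,apple,node,reel,beam]
Tick 9: prefer A, both empty, nothing taken; A=[-] B=[-] C=[nail,valve,jar,shaft,apple,node,reel,beam]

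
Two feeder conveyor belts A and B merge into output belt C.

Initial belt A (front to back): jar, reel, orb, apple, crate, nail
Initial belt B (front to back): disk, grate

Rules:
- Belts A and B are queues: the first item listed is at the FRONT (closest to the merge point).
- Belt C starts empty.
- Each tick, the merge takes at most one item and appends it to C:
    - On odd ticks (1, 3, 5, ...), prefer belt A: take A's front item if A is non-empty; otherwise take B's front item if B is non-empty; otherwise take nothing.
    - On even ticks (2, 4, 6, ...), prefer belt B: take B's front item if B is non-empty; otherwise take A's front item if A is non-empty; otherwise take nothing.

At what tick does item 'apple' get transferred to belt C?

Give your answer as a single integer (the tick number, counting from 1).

Answer: 6

Derivation:
Tick 1: prefer A, take jar from A; A=[reel,orb,apple,crate,nail] B=[disk,grate] C=[jar]
Tick 2: prefer B, take disk from B; A=[reel,orb,apple,crate,nail] B=[grate] C=[jar,disk]
Tick 3: prefer A, take reel from A; A=[orb,apple,crate,nail] B=[grate] C=[jar,disk,reel]
Tick 4: prefer B, take grate from B; A=[orb,apple,crate,nail] B=[-] C=[jar,disk,reel,grate]
Tick 5: prefer A, take orb from A; A=[apple,crate,nail] B=[-] C=[jar,disk,reel,grate,orb]
Tick 6: prefer B, take apple from A; A=[crate,nail] B=[-] C=[jar,disk,reel,grate,orb,apple]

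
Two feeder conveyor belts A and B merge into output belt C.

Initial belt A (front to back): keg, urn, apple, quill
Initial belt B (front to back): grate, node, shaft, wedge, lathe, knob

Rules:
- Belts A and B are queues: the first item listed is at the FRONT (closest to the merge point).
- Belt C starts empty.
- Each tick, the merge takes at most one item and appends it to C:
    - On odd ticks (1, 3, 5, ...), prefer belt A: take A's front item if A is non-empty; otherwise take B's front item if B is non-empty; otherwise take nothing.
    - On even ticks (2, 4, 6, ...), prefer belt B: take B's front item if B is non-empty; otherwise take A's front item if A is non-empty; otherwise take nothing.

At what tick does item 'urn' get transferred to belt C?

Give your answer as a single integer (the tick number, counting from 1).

Answer: 3

Derivation:
Tick 1: prefer A, take keg from A; A=[urn,apple,quill] B=[grate,node,shaft,wedge,lathe,knob] C=[keg]
Tick 2: prefer B, take grate from B; A=[urn,apple,quill] B=[node,shaft,wedge,lathe,knob] C=[keg,grate]
Tick 3: prefer A, take urn from A; A=[apple,quill] B=[node,shaft,wedge,lathe,knob] C=[keg,grate,urn]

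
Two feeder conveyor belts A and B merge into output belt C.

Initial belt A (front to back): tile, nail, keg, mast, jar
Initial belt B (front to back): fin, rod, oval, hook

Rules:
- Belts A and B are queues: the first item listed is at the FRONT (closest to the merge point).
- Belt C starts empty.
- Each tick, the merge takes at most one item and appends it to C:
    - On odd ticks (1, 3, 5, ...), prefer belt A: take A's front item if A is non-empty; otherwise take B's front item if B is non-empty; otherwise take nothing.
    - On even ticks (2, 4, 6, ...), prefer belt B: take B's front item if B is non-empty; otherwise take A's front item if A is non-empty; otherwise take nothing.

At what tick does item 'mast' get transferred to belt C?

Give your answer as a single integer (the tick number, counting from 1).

Tick 1: prefer A, take tile from A; A=[nail,keg,mast,jar] B=[fin,rod,oval,hook] C=[tile]
Tick 2: prefer B, take fin from B; A=[nail,keg,mast,jar] B=[rod,oval,hook] C=[tile,fin]
Tick 3: prefer A, take nail from A; A=[keg,mast,jar] B=[rod,oval,hook] C=[tile,fin,nail]
Tick 4: prefer B, take rod from B; A=[keg,mast,jar] B=[oval,hook] C=[tile,fin,nail,rod]
Tick 5: prefer A, take keg from A; A=[mast,jar] B=[oval,hook] C=[tile,fin,nail,rod,keg]
Tick 6: prefer B, take oval from B; A=[mast,jar] B=[hook] C=[tile,fin,nail,rod,keg,oval]
Tick 7: prefer A, take mast from A; A=[jar] B=[hook] C=[tile,fin,nail,rod,keg,oval,mast]

Answer: 7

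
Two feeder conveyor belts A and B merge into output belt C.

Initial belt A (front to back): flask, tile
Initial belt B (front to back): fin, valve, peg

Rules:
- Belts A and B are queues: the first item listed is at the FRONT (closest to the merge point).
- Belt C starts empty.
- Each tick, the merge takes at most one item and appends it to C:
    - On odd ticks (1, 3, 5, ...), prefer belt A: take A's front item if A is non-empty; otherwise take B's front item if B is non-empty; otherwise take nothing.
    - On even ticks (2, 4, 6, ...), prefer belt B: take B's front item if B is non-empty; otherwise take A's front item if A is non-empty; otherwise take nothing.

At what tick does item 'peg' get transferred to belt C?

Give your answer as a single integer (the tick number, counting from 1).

Tick 1: prefer A, take flask from A; A=[tile] B=[fin,valve,peg] C=[flask]
Tick 2: prefer B, take fin from B; A=[tile] B=[valve,peg] C=[flask,fin]
Tick 3: prefer A, take tile from A; A=[-] B=[valve,peg] C=[flask,fin,tile]
Tick 4: prefer B, take valve from B; A=[-] B=[peg] C=[flask,fin,tile,valve]
Tick 5: prefer A, take peg from B; A=[-] B=[-] C=[flask,fin,tile,valve,peg]

Answer: 5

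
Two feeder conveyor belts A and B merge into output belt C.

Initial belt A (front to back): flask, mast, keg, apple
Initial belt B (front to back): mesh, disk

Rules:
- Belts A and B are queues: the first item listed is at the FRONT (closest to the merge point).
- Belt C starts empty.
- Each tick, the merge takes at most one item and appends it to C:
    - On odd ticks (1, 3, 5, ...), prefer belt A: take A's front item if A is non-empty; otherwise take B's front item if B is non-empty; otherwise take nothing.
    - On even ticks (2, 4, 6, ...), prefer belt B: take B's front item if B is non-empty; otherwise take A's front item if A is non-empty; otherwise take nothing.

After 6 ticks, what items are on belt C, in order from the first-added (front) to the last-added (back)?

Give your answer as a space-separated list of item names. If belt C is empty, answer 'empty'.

Tick 1: prefer A, take flask from A; A=[mast,keg,apple] B=[mesh,disk] C=[flask]
Tick 2: prefer B, take mesh from B; A=[mast,keg,apple] B=[disk] C=[flask,mesh]
Tick 3: prefer A, take mast from A; A=[keg,apple] B=[disk] C=[flask,mesh,mast]
Tick 4: prefer B, take disk from B; A=[keg,apple] B=[-] C=[flask,mesh,mast,disk]
Tick 5: prefer A, take keg from A; A=[apple] B=[-] C=[flask,mesh,mast,disk,keg]
Tick 6: prefer B, take apple from A; A=[-] B=[-] C=[flask,mesh,mast,disk,keg,apple]

Answer: flask mesh mast disk keg apple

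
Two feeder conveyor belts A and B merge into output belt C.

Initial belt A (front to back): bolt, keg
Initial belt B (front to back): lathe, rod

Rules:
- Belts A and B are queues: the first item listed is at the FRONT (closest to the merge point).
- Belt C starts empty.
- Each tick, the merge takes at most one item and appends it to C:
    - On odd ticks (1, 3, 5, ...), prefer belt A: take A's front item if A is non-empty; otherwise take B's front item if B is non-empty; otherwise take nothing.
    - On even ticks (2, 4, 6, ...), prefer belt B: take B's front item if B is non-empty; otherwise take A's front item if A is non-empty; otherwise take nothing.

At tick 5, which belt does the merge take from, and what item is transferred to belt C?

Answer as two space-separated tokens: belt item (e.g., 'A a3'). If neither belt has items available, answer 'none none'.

Answer: none none

Derivation:
Tick 1: prefer A, take bolt from A; A=[keg] B=[lathe,rod] C=[bolt]
Tick 2: prefer B, take lathe from B; A=[keg] B=[rod] C=[bolt,lathe]
Tick 3: prefer A, take keg from A; A=[-] B=[rod] C=[bolt,lathe,keg]
Tick 4: prefer B, take rod from B; A=[-] B=[-] C=[bolt,lathe,keg,rod]
Tick 5: prefer A, both empty, nothing taken; A=[-] B=[-] C=[bolt,lathe,keg,rod]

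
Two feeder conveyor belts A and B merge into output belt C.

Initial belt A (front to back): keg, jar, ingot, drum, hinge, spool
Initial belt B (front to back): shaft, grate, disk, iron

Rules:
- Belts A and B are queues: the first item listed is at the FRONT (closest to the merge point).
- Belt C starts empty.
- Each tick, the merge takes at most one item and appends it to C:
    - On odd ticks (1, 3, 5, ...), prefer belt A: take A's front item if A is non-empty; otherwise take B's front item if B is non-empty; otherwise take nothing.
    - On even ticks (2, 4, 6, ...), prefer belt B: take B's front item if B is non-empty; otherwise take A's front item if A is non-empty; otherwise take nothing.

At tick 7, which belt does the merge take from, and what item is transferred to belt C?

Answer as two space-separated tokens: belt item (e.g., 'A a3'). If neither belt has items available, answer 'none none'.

Answer: A drum

Derivation:
Tick 1: prefer A, take keg from A; A=[jar,ingot,drum,hinge,spool] B=[shaft,grate,disk,iron] C=[keg]
Tick 2: prefer B, take shaft from B; A=[jar,ingot,drum,hinge,spool] B=[grate,disk,iron] C=[keg,shaft]
Tick 3: prefer A, take jar from A; A=[ingot,drum,hinge,spool] B=[grate,disk,iron] C=[keg,shaft,jar]
Tick 4: prefer B, take grate from B; A=[ingot,drum,hinge,spool] B=[disk,iron] C=[keg,shaft,jar,grate]
Tick 5: prefer A, take ingot from A; A=[drum,hinge,spool] B=[disk,iron] C=[keg,shaft,jar,grate,ingot]
Tick 6: prefer B, take disk from B; A=[drum,hinge,spool] B=[iron] C=[keg,shaft,jar,grate,ingot,disk]
Tick 7: prefer A, take drum from A; A=[hinge,spool] B=[iron] C=[keg,shaft,jar,grate,ingot,disk,drum]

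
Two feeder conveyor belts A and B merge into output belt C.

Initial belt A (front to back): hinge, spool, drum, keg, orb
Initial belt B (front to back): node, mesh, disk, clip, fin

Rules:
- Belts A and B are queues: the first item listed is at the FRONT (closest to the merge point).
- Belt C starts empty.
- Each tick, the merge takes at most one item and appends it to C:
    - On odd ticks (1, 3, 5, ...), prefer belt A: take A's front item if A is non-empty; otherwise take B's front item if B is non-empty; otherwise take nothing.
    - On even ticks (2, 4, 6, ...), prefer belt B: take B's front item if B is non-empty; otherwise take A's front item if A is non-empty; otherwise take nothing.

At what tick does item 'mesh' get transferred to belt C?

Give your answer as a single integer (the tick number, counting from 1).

Answer: 4

Derivation:
Tick 1: prefer A, take hinge from A; A=[spool,drum,keg,orb] B=[node,mesh,disk,clip,fin] C=[hinge]
Tick 2: prefer B, take node from B; A=[spool,drum,keg,orb] B=[mesh,disk,clip,fin] C=[hinge,node]
Tick 3: prefer A, take spool from A; A=[drum,keg,orb] B=[mesh,disk,clip,fin] C=[hinge,node,spool]
Tick 4: prefer B, take mesh from B; A=[drum,keg,orb] B=[disk,clip,fin] C=[hinge,node,spool,mesh]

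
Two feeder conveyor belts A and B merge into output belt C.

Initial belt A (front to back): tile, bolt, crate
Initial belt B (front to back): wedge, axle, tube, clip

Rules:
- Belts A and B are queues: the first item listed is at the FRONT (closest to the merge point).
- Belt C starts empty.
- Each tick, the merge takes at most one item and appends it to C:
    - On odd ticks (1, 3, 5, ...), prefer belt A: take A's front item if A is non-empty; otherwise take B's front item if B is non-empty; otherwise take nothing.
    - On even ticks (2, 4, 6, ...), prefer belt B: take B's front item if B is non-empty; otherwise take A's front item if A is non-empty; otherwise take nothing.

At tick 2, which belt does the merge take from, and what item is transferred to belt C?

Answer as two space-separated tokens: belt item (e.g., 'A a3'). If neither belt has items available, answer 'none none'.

Tick 1: prefer A, take tile from A; A=[bolt,crate] B=[wedge,axle,tube,clip] C=[tile]
Tick 2: prefer B, take wedge from B; A=[bolt,crate] B=[axle,tube,clip] C=[tile,wedge]

Answer: B wedge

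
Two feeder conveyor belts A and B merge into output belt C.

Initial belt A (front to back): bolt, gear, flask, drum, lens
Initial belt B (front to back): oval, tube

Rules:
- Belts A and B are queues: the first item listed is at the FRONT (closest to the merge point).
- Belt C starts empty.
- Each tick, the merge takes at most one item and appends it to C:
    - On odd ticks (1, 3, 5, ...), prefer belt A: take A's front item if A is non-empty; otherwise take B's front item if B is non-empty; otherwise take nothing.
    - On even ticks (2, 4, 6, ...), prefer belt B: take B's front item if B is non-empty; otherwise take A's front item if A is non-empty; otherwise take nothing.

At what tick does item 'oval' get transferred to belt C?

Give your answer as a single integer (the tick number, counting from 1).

Answer: 2

Derivation:
Tick 1: prefer A, take bolt from A; A=[gear,flask,drum,lens] B=[oval,tube] C=[bolt]
Tick 2: prefer B, take oval from B; A=[gear,flask,drum,lens] B=[tube] C=[bolt,oval]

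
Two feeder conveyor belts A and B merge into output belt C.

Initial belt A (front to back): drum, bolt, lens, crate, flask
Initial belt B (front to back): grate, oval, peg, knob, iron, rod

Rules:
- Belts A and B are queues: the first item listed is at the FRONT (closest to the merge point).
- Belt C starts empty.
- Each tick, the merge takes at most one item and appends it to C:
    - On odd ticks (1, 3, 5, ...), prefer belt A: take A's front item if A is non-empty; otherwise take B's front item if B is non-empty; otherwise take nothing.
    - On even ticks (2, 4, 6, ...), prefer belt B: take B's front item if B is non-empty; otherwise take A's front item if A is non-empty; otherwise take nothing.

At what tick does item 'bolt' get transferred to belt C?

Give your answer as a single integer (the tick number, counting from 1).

Tick 1: prefer A, take drum from A; A=[bolt,lens,crate,flask] B=[grate,oval,peg,knob,iron,rod] C=[drum]
Tick 2: prefer B, take grate from B; A=[bolt,lens,crate,flask] B=[oval,peg,knob,iron,rod] C=[drum,grate]
Tick 3: prefer A, take bolt from A; A=[lens,crate,flask] B=[oval,peg,knob,iron,rod] C=[drum,grate,bolt]

Answer: 3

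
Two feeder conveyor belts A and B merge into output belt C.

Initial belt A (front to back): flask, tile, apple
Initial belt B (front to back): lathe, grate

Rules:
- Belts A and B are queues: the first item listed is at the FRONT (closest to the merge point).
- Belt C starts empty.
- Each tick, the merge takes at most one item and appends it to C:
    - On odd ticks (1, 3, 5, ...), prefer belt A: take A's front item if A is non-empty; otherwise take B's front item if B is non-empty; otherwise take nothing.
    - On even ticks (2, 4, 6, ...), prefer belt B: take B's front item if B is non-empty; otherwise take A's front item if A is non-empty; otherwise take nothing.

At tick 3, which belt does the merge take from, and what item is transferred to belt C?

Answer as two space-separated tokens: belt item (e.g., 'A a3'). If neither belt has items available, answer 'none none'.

Answer: A tile

Derivation:
Tick 1: prefer A, take flask from A; A=[tile,apple] B=[lathe,grate] C=[flask]
Tick 2: prefer B, take lathe from B; A=[tile,apple] B=[grate] C=[flask,lathe]
Tick 3: prefer A, take tile from A; A=[apple] B=[grate] C=[flask,lathe,tile]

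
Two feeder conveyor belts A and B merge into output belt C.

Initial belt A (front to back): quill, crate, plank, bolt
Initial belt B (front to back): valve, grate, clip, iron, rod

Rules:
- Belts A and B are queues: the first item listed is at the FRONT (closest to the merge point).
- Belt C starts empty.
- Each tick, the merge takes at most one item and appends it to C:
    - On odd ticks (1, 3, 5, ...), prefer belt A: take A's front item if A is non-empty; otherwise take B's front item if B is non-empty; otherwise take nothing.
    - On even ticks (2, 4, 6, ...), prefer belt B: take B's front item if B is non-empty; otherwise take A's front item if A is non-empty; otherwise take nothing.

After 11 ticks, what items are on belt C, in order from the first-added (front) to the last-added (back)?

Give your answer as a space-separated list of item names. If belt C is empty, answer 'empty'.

Answer: quill valve crate grate plank clip bolt iron rod

Derivation:
Tick 1: prefer A, take quill from A; A=[crate,plank,bolt] B=[valve,grate,clip,iron,rod] C=[quill]
Tick 2: prefer B, take valve from B; A=[crate,plank,bolt] B=[grate,clip,iron,rod] C=[quill,valve]
Tick 3: prefer A, take crate from A; A=[plank,bolt] B=[grate,clip,iron,rod] C=[quill,valve,crate]
Tick 4: prefer B, take grate from B; A=[plank,bolt] B=[clip,iron,rod] C=[quill,valve,crate,grate]
Tick 5: prefer A, take plank from A; A=[bolt] B=[clip,iron,rod] C=[quill,valve,crate,grate,plank]
Tick 6: prefer B, take clip from B; A=[bolt] B=[iron,rod] C=[quill,valve,crate,grate,plank,clip]
Tick 7: prefer A, take bolt from A; A=[-] B=[iron,rod] C=[quill,valve,crate,grate,plank,clip,bolt]
Tick 8: prefer B, take iron from B; A=[-] B=[rod] C=[quill,valve,crate,grate,plank,clip,bolt,iron]
Tick 9: prefer A, take rod from B; A=[-] B=[-] C=[quill,valve,crate,grate,plank,clip,bolt,iron,rod]
Tick 10: prefer B, both empty, nothing taken; A=[-] B=[-] C=[quill,valve,crate,grate,plank,clip,bolt,iron,rod]
Tick 11: prefer A, both empty, nothing taken; A=[-] B=[-] C=[quill,valve,crate,grate,plank,clip,bolt,iron,rod]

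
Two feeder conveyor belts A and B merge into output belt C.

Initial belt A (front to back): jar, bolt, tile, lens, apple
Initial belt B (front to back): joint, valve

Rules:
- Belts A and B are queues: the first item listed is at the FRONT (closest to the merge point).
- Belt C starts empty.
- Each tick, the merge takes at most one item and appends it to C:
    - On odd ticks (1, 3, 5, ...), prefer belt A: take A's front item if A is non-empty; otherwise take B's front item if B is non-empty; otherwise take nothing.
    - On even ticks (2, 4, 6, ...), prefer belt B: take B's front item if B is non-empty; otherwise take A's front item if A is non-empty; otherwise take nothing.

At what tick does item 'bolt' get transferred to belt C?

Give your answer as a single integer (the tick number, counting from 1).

Answer: 3

Derivation:
Tick 1: prefer A, take jar from A; A=[bolt,tile,lens,apple] B=[joint,valve] C=[jar]
Tick 2: prefer B, take joint from B; A=[bolt,tile,lens,apple] B=[valve] C=[jar,joint]
Tick 3: prefer A, take bolt from A; A=[tile,lens,apple] B=[valve] C=[jar,joint,bolt]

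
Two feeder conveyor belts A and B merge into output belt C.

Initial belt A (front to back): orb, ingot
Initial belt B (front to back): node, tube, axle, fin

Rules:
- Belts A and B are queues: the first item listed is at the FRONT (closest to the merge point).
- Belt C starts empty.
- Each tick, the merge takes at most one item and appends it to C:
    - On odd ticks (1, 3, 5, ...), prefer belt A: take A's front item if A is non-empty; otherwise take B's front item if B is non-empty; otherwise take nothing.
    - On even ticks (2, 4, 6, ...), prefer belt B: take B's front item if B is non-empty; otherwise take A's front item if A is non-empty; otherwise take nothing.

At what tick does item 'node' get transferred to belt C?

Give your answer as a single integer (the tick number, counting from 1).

Tick 1: prefer A, take orb from A; A=[ingot] B=[node,tube,axle,fin] C=[orb]
Tick 2: prefer B, take node from B; A=[ingot] B=[tube,axle,fin] C=[orb,node]

Answer: 2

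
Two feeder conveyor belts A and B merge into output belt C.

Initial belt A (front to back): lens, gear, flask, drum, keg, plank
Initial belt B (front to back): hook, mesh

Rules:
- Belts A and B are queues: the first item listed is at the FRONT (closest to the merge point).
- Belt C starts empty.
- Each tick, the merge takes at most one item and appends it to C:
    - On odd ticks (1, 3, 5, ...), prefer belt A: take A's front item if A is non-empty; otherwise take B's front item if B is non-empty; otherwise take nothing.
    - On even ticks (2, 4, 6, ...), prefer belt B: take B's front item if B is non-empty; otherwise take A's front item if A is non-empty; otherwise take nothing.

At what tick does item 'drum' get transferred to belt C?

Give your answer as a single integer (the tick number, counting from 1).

Answer: 6

Derivation:
Tick 1: prefer A, take lens from A; A=[gear,flask,drum,keg,plank] B=[hook,mesh] C=[lens]
Tick 2: prefer B, take hook from B; A=[gear,flask,drum,keg,plank] B=[mesh] C=[lens,hook]
Tick 3: prefer A, take gear from A; A=[flask,drum,keg,plank] B=[mesh] C=[lens,hook,gear]
Tick 4: prefer B, take mesh from B; A=[flask,drum,keg,plank] B=[-] C=[lens,hook,gear,mesh]
Tick 5: prefer A, take flask from A; A=[drum,keg,plank] B=[-] C=[lens,hook,gear,mesh,flask]
Tick 6: prefer B, take drum from A; A=[keg,plank] B=[-] C=[lens,hook,gear,mesh,flask,drum]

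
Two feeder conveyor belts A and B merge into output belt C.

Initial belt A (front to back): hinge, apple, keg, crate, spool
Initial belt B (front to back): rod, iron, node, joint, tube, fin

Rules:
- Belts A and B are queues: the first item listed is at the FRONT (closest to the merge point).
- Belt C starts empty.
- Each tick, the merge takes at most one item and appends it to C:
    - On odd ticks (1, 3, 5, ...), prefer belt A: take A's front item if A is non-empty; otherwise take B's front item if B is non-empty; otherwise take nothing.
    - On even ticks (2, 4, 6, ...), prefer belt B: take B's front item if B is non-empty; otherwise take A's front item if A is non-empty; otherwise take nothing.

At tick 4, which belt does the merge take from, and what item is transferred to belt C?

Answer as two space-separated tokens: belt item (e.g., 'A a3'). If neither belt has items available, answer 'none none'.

Answer: B iron

Derivation:
Tick 1: prefer A, take hinge from A; A=[apple,keg,crate,spool] B=[rod,iron,node,joint,tube,fin] C=[hinge]
Tick 2: prefer B, take rod from B; A=[apple,keg,crate,spool] B=[iron,node,joint,tube,fin] C=[hinge,rod]
Tick 3: prefer A, take apple from A; A=[keg,crate,spool] B=[iron,node,joint,tube,fin] C=[hinge,rod,apple]
Tick 4: prefer B, take iron from B; A=[keg,crate,spool] B=[node,joint,tube,fin] C=[hinge,rod,apple,iron]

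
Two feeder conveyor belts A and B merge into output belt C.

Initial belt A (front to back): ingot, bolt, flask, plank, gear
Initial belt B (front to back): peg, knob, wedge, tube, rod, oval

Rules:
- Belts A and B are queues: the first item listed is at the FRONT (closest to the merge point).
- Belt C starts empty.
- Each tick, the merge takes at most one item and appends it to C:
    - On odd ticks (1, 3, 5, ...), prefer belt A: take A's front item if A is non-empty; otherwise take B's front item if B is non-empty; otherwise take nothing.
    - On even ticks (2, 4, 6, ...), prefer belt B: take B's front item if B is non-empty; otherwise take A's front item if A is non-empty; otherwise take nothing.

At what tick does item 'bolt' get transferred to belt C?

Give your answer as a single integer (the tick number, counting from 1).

Answer: 3

Derivation:
Tick 1: prefer A, take ingot from A; A=[bolt,flask,plank,gear] B=[peg,knob,wedge,tube,rod,oval] C=[ingot]
Tick 2: prefer B, take peg from B; A=[bolt,flask,plank,gear] B=[knob,wedge,tube,rod,oval] C=[ingot,peg]
Tick 3: prefer A, take bolt from A; A=[flask,plank,gear] B=[knob,wedge,tube,rod,oval] C=[ingot,peg,bolt]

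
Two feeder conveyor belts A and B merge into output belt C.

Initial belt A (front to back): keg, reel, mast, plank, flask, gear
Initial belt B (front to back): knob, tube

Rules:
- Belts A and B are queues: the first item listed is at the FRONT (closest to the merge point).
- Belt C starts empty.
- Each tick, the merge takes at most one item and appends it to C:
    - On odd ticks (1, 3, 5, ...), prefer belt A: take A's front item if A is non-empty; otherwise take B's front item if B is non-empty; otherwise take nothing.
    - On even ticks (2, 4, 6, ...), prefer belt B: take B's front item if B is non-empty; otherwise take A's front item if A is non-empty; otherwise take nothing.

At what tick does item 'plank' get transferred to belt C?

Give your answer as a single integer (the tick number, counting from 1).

Tick 1: prefer A, take keg from A; A=[reel,mast,plank,flask,gear] B=[knob,tube] C=[keg]
Tick 2: prefer B, take knob from B; A=[reel,mast,plank,flask,gear] B=[tube] C=[keg,knob]
Tick 3: prefer A, take reel from A; A=[mast,plank,flask,gear] B=[tube] C=[keg,knob,reel]
Tick 4: prefer B, take tube from B; A=[mast,plank,flask,gear] B=[-] C=[keg,knob,reel,tube]
Tick 5: prefer A, take mast from A; A=[plank,flask,gear] B=[-] C=[keg,knob,reel,tube,mast]
Tick 6: prefer B, take plank from A; A=[flask,gear] B=[-] C=[keg,knob,reel,tube,mast,plank]

Answer: 6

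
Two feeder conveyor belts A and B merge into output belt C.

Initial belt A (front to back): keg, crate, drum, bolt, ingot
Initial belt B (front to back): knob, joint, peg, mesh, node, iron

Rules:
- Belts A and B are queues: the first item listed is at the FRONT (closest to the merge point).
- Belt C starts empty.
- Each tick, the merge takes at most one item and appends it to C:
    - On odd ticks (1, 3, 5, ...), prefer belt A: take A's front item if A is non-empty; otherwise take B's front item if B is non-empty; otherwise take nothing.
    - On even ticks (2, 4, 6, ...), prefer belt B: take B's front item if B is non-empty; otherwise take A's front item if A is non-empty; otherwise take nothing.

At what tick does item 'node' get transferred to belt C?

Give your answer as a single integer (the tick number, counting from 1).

Answer: 10

Derivation:
Tick 1: prefer A, take keg from A; A=[crate,drum,bolt,ingot] B=[knob,joint,peg,mesh,node,iron] C=[keg]
Tick 2: prefer B, take knob from B; A=[crate,drum,bolt,ingot] B=[joint,peg,mesh,node,iron] C=[keg,knob]
Tick 3: prefer A, take crate from A; A=[drum,bolt,ingot] B=[joint,peg,mesh,node,iron] C=[keg,knob,crate]
Tick 4: prefer B, take joint from B; A=[drum,bolt,ingot] B=[peg,mesh,node,iron] C=[keg,knob,crate,joint]
Tick 5: prefer A, take drum from A; A=[bolt,ingot] B=[peg,mesh,node,iron] C=[keg,knob,crate,joint,drum]
Tick 6: prefer B, take peg from B; A=[bolt,ingot] B=[mesh,node,iron] C=[keg,knob,crate,joint,drum,peg]
Tick 7: prefer A, take bolt from A; A=[ingot] B=[mesh,node,iron] C=[keg,knob,crate,joint,drum,peg,bolt]
Tick 8: prefer B, take mesh from B; A=[ingot] B=[node,iron] C=[keg,knob,crate,joint,drum,peg,bolt,mesh]
Tick 9: prefer A, take ingot from A; A=[-] B=[node,iron] C=[keg,knob,crate,joint,drum,peg,bolt,mesh,ingot]
Tick 10: prefer B, take node from B; A=[-] B=[iron] C=[keg,knob,crate,joint,drum,peg,bolt,mesh,ingot,node]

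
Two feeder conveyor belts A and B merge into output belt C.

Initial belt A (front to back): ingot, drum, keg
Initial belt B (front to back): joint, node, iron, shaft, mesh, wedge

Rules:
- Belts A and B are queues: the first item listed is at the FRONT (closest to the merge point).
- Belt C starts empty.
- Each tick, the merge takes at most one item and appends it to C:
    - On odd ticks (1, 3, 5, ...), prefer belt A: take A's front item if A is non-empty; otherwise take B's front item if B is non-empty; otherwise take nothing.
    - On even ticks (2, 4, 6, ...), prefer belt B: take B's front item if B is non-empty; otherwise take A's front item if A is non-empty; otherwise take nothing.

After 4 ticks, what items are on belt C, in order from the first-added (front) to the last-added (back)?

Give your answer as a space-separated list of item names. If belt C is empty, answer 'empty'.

Answer: ingot joint drum node

Derivation:
Tick 1: prefer A, take ingot from A; A=[drum,keg] B=[joint,node,iron,shaft,mesh,wedge] C=[ingot]
Tick 2: prefer B, take joint from B; A=[drum,keg] B=[node,iron,shaft,mesh,wedge] C=[ingot,joint]
Tick 3: prefer A, take drum from A; A=[keg] B=[node,iron,shaft,mesh,wedge] C=[ingot,joint,drum]
Tick 4: prefer B, take node from B; A=[keg] B=[iron,shaft,mesh,wedge] C=[ingot,joint,drum,node]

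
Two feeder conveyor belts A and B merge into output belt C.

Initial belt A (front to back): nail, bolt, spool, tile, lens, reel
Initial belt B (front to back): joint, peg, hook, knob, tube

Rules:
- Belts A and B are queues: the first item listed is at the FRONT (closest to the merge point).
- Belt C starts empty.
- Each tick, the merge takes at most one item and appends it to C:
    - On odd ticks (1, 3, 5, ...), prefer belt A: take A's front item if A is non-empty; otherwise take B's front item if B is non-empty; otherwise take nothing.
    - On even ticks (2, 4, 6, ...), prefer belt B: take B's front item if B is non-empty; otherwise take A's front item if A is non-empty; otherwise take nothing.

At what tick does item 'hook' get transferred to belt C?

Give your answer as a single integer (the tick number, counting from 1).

Tick 1: prefer A, take nail from A; A=[bolt,spool,tile,lens,reel] B=[joint,peg,hook,knob,tube] C=[nail]
Tick 2: prefer B, take joint from B; A=[bolt,spool,tile,lens,reel] B=[peg,hook,knob,tube] C=[nail,joint]
Tick 3: prefer A, take bolt from A; A=[spool,tile,lens,reel] B=[peg,hook,knob,tube] C=[nail,joint,bolt]
Tick 4: prefer B, take peg from B; A=[spool,tile,lens,reel] B=[hook,knob,tube] C=[nail,joint,bolt,peg]
Tick 5: prefer A, take spool from A; A=[tile,lens,reel] B=[hook,knob,tube] C=[nail,joint,bolt,peg,spool]
Tick 6: prefer B, take hook from B; A=[tile,lens,reel] B=[knob,tube] C=[nail,joint,bolt,peg,spool,hook]

Answer: 6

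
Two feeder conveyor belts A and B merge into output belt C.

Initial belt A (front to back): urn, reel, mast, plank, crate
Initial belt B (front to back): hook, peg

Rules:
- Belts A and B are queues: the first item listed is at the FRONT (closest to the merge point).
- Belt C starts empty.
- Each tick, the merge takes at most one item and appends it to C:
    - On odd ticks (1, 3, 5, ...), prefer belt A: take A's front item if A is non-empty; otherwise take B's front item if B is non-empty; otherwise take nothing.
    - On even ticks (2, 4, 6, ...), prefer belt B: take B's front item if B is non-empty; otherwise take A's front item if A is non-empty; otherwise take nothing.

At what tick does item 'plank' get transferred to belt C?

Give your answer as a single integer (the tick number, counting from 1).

Answer: 6

Derivation:
Tick 1: prefer A, take urn from A; A=[reel,mast,plank,crate] B=[hook,peg] C=[urn]
Tick 2: prefer B, take hook from B; A=[reel,mast,plank,crate] B=[peg] C=[urn,hook]
Tick 3: prefer A, take reel from A; A=[mast,plank,crate] B=[peg] C=[urn,hook,reel]
Tick 4: prefer B, take peg from B; A=[mast,plank,crate] B=[-] C=[urn,hook,reel,peg]
Tick 5: prefer A, take mast from A; A=[plank,crate] B=[-] C=[urn,hook,reel,peg,mast]
Tick 6: prefer B, take plank from A; A=[crate] B=[-] C=[urn,hook,reel,peg,mast,plank]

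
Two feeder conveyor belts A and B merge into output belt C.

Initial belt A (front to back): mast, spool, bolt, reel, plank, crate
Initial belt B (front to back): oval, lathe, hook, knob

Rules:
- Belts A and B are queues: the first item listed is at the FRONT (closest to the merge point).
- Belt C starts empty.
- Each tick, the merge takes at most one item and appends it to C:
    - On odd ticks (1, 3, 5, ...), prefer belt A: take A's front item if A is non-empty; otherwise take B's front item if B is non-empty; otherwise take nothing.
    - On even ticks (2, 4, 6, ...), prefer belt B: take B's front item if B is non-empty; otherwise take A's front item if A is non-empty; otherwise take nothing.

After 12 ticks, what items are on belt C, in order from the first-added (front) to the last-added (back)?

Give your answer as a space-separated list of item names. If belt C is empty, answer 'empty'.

Answer: mast oval spool lathe bolt hook reel knob plank crate

Derivation:
Tick 1: prefer A, take mast from A; A=[spool,bolt,reel,plank,crate] B=[oval,lathe,hook,knob] C=[mast]
Tick 2: prefer B, take oval from B; A=[spool,bolt,reel,plank,crate] B=[lathe,hook,knob] C=[mast,oval]
Tick 3: prefer A, take spool from A; A=[bolt,reel,plank,crate] B=[lathe,hook,knob] C=[mast,oval,spool]
Tick 4: prefer B, take lathe from B; A=[bolt,reel,plank,crate] B=[hook,knob] C=[mast,oval,spool,lathe]
Tick 5: prefer A, take bolt from A; A=[reel,plank,crate] B=[hook,knob] C=[mast,oval,spool,lathe,bolt]
Tick 6: prefer B, take hook from B; A=[reel,plank,crate] B=[knob] C=[mast,oval,spool,lathe,bolt,hook]
Tick 7: prefer A, take reel from A; A=[plank,crate] B=[knob] C=[mast,oval,spool,lathe,bolt,hook,reel]
Tick 8: prefer B, take knob from B; A=[plank,crate] B=[-] C=[mast,oval,spool,lathe,bolt,hook,reel,knob]
Tick 9: prefer A, take plank from A; A=[crate] B=[-] C=[mast,oval,spool,lathe,bolt,hook,reel,knob,plank]
Tick 10: prefer B, take crate from A; A=[-] B=[-] C=[mast,oval,spool,lathe,bolt,hook,reel,knob,plank,crate]
Tick 11: prefer A, both empty, nothing taken; A=[-] B=[-] C=[mast,oval,spool,lathe,bolt,hook,reel,knob,plank,crate]
Tick 12: prefer B, both empty, nothing taken; A=[-] B=[-] C=[mast,oval,spool,lathe,bolt,hook,reel,knob,plank,crate]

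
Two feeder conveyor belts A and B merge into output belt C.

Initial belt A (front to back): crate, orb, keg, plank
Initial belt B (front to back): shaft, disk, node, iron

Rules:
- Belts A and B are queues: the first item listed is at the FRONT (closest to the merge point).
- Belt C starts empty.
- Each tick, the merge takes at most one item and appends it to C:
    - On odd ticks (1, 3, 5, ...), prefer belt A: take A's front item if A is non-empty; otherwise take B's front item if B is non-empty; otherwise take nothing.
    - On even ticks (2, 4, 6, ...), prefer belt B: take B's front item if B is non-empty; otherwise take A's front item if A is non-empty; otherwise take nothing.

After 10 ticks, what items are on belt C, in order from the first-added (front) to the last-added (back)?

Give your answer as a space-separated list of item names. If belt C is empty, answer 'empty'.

Tick 1: prefer A, take crate from A; A=[orb,keg,plank] B=[shaft,disk,node,iron] C=[crate]
Tick 2: prefer B, take shaft from B; A=[orb,keg,plank] B=[disk,node,iron] C=[crate,shaft]
Tick 3: prefer A, take orb from A; A=[keg,plank] B=[disk,node,iron] C=[crate,shaft,orb]
Tick 4: prefer B, take disk from B; A=[keg,plank] B=[node,iron] C=[crate,shaft,orb,disk]
Tick 5: prefer A, take keg from A; A=[plank] B=[node,iron] C=[crate,shaft,orb,disk,keg]
Tick 6: prefer B, take node from B; A=[plank] B=[iron] C=[crate,shaft,orb,disk,keg,node]
Tick 7: prefer A, take plank from A; A=[-] B=[iron] C=[crate,shaft,orb,disk,keg,node,plank]
Tick 8: prefer B, take iron from B; A=[-] B=[-] C=[crate,shaft,orb,disk,keg,node,plank,iron]
Tick 9: prefer A, both empty, nothing taken; A=[-] B=[-] C=[crate,shaft,orb,disk,keg,node,plank,iron]
Tick 10: prefer B, both empty, nothing taken; A=[-] B=[-] C=[crate,shaft,orb,disk,keg,node,plank,iron]

Answer: crate shaft orb disk keg node plank iron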